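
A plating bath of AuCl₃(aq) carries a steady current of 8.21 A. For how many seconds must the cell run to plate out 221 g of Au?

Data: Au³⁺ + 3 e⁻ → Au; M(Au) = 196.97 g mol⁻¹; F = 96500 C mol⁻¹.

n(Au) = m/M = 221 / 196.97 = 1.122 mol.
Each Au atom requires 3 electrons, so n(e⁻) = 3 × 1.122 = 3.366 mol.
Q = n(e⁻)·F = 3.366 × 96500 = 324800 C.
t = Q/I = 324800 / 8.210 A = 39560 s.

39600 s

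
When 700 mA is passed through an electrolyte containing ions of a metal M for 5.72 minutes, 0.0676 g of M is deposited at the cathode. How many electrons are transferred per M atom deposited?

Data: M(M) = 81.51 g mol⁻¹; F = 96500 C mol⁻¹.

3

Q = I·t = 0.7000 A × 343.20 s = 240.2 C, so n(e⁻) = 240.2/96500 = 0.002490 mol.
n(M) deposited = 0.0676 / 81.51 = 0.0008293 mol.
Electrons per atom = n(e⁻)/n(M) = 0.002490 / 0.0008293 = 3.00 ≈ 3, so the ion is M³⁺.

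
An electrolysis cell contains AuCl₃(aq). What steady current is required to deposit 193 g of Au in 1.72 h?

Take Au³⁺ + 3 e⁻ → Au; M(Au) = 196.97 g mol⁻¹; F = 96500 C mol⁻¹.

45.8 A

n(Au) = 193 / 196.97 = 0.9798 mol.
n(e⁻) = 3 × 0.9798 = 2.940 mol.
Q = n(e⁻)·F = 2.940 × 96500 = 283700 C.
I = Q/t = 283700 / 6192.0 s = 45.8 A.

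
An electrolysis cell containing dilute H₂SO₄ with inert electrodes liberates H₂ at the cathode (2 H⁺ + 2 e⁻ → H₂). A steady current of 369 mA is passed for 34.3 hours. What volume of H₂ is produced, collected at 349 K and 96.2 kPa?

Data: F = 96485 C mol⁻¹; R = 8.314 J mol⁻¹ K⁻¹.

7.12 L

Q = I·t = 0.3690 A × 123480 s = 45560 C.
n(e⁻) = Q/F = 45560 / 96485 = 0.4722 mol.
2 electrons are transferred per H₂ molecule, so n(H₂) = 0.4722 / 2 = 0.2361 mol.
V = nRT/P = (0.2361 × 8.314 × 349) / (96.2 × 10³ Pa) = 0.00712 m³ = 7.12 L.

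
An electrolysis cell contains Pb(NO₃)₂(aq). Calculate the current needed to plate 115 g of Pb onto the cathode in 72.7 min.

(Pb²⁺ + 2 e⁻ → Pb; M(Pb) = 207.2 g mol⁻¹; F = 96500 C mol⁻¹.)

24.6 A

n(Pb) = 115 / 207.2 = 0.5550 mol.
n(e⁻) = 2 × 0.5550 = 1.110 mol.
Q = n(e⁻)·F = 1.110 × 96500 = 107100 C.
I = Q/t = 107100 / 4362.0 s = 24.6 A.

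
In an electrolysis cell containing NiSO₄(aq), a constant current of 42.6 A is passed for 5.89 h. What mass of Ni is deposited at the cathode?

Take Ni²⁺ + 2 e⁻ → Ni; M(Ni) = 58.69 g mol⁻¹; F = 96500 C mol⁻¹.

Q = I·t = 42.60 A × 21204 s = 903300 C.
n(e⁻) = Q/F = 903300 / 96500 = 9.361 mol.
Ni²⁺ + 2 e⁻ → Ni, so n(Ni) = n(e⁻)/2 = 4.680 mol.
m = n·M = 4.680 × 58.69 = 275 g.

275 g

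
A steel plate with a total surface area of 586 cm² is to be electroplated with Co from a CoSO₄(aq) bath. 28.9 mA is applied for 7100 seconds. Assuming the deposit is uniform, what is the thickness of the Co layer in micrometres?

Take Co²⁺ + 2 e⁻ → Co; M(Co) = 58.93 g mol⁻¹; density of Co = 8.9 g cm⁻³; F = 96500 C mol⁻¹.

Q = I·t = 0.02890 × 7100.0 = 205.2 C; n(e⁻) = 0.002126 mol.
n(Co) = n(e⁻)/2 = 0.001063 mol, so m = 0.001063 × 58.93 = 0.06265 g.
Volume = m/ρ = 0.06265 / 8.9 = 0.007040 cm³.
Thickness = V/A = 0.007040 / 586 = 1.20 × 10⁻⁵ cm = 0.120 μm.

0.120 μm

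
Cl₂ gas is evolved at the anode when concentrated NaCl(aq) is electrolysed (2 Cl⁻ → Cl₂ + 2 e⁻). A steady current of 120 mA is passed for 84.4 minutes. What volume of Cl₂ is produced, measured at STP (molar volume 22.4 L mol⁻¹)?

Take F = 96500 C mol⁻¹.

0.0705 L

Q = I·t = 0.1200 A × 5064.0 s = 607.7 C.
n(e⁻) = Q/F = 607.7 / 96500 = 0.006297 mol.
2 electrons are transferred per Cl₂ molecule, so n(Cl₂) = 0.006297 / 2 = 0.003149 mol.
V = n × V_m = 0.003149 × 22.4 = 0.0705 L.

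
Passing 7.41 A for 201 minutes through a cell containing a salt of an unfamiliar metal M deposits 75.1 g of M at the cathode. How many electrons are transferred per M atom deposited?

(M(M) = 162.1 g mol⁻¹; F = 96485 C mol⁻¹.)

2

Q = I·t = 7.410 A × 12060 s = 89360 C, so n(e⁻) = 89360/96485 = 0.9262 mol.
n(M) deposited = 75.1 / 162.1 = 0.4633 mol.
Electrons per atom = n(e⁻)/n(M) = 0.9262 / 0.4633 = 2.00 ≈ 2, so the ion is M²⁺.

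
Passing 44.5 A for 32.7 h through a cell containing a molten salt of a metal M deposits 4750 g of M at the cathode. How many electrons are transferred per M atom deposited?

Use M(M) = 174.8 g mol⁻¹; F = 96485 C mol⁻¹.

Q = I·t = 44.50 A × 117720 s = 5239000 C, so n(e⁻) = 5239000/96485 = 54.29 mol.
n(M) deposited = 4750 / 174.8 = 27.17 mol.
Electrons per atom = n(e⁻)/n(M) = 54.29 / 27.17 = 2.00 ≈ 2, so the ion is M²⁺.

2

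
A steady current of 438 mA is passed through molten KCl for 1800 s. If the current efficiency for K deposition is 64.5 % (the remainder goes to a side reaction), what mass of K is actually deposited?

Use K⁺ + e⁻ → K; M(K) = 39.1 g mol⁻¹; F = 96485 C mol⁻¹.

Q = I·t = 0.4380 × 1800.0 = 788.4 C.
n(e⁻) = 788.4/96485 = 0.008171 mol; theoretically n(K) = 0.008171/1 = 0.008171 mol, m_theo = 0.3195 g.
At 64.5 % efficiency, m_actual = 0.645 × 0.3195 = 0.206 g.

0.206 g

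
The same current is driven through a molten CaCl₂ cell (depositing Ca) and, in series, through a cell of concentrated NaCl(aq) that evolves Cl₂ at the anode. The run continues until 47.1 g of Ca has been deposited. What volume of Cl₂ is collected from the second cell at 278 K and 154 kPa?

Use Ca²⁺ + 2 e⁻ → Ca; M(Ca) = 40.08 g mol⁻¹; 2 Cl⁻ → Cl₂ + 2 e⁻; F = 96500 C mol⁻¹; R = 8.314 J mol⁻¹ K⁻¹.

17.6 L

n(Ca) = 47.1 / 40.08 = 1.175 mol, so n(e⁻) = 2 × 1.175 = 2.350 mol.
The cells are in series, so the same 2.350 mol of electrons passes through the second cell.
2 Cl⁻ → Cl₂ + 2 e⁻ — 2 mol e⁻ per mol Cl₂, so n(Cl₂) = 2.350/2 = 1.175 mol.
V = nRT/P = (1.175 × 8.314 × 278) / (154 × 10³) = 0.0176 m³ = 17.6 L.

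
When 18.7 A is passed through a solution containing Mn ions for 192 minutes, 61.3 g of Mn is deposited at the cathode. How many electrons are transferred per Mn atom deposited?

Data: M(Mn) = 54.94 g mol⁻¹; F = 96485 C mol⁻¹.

2

Q = I·t = 18.70 A × 11520 s = 215400 C, so n(e⁻) = 215400/96485 = 2.233 mol.
n(Mn) deposited = 61.3 / 54.94 = 1.116 mol.
Electrons per atom = n(e⁻)/n(Mn) = 2.233 / 1.116 = 2.00 ≈ 2, so the ion is Mn²⁺.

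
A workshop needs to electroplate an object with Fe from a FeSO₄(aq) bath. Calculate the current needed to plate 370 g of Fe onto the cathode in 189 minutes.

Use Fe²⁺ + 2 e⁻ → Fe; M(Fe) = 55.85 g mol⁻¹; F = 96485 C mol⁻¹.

n(Fe) = 370 / 55.85 = 6.625 mol.
n(e⁻) = 2 × 6.625 = 13.25 mol.
Q = n(e⁻)·F = 13.25 × 96485 = 1278000 C.
I = Q/t = 1278000 / 11340 s = 113 A.

113 A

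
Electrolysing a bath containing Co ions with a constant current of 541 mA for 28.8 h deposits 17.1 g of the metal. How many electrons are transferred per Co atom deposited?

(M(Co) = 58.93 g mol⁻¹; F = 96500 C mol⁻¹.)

Q = I·t = 0.5410 A × 103680 s = 56090 C, so n(e⁻) = 56090/96500 = 0.5813 mol.
n(Co) deposited = 17.1 / 58.93 = 0.2902 mol.
Electrons per atom = n(e⁻)/n(Co) = 0.5813 / 0.2902 = 2.00 ≈ 2, so the ion is Co²⁺.

2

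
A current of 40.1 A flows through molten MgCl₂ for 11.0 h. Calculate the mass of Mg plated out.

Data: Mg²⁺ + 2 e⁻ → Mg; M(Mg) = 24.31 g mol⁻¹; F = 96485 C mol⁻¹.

Q = I·t = 40.10 A × 39600 s = 1588000 C.
n(e⁻) = Q/F = 1588000 / 96485 = 16.46 mol.
Mg²⁺ + 2 e⁻ → Mg, so n(Mg) = n(e⁻)/2 = 8.229 mol.
m = n·M = 8.229 × 24.31 = 200 g.

200 g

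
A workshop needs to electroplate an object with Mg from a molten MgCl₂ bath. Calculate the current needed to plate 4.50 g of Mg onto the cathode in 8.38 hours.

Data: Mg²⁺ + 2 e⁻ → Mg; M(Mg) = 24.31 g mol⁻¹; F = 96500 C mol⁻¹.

1.18 A

n(Mg) = 4.50 / 24.31 = 0.1851 mol.
n(e⁻) = 2 × 0.1851 = 0.3702 mol.
Q = n(e⁻)·F = 0.3702 × 96500 = 35730 C.
I = Q/t = 35730 / 30168 s = 1.18 A.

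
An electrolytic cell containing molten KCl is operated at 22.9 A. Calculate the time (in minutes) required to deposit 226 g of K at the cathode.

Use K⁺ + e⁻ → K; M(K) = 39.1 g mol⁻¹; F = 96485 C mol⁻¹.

406 min

n(K) = m/M = 226 / 39.1 = 5.780 mol.
Each K atom requires 1 electron, so n(e⁻) = 1 × 5.780 = 5.780 mol.
Q = n(e⁻)·F = 5.780 × 96485 = 557700 C.
t = Q/I = 557700 / 22.90 A = 24350 s = 406 min.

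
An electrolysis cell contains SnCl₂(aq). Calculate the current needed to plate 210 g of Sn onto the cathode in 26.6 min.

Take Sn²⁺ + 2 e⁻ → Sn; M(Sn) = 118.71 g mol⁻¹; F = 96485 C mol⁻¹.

214 A

n(Sn) = 210 / 118.71 = 1.769 mol.
n(e⁻) = 2 × 1.769 = 3.538 mol.
Q = n(e⁻)·F = 3.538 × 96485 = 341400 C.
I = Q/t = 341400 / 1596.0 s = 214 A.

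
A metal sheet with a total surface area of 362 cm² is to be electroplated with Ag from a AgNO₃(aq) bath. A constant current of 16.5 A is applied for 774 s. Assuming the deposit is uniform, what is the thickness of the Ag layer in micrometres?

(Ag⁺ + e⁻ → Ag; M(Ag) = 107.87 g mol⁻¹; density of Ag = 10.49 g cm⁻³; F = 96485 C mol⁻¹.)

Q = I·t = 16.50 × 774.00 = 12770 C; n(e⁻) = 0.1324 mol.
n(Ag) = n(e⁻)/1 = 0.1324 mol, so m = 0.1324 × 107.87 = 14.28 g.
Volume = m/ρ = 14.28 / 10.49 = 1.361 cm³.
Thickness = V/A = 1.361 / 362 = 0.00376 cm = 37.6 μm.

37.6 μm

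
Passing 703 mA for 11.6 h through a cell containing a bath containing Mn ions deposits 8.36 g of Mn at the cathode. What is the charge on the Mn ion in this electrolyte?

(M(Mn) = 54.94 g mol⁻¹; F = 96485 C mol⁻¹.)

+2

Q = I·t = 0.7030 A × 41760 s = 29360 C, so n(e⁻) = 29360/96485 = 0.3043 mol.
n(Mn) deposited = 8.36 / 54.94 = 0.1522 mol.
Electrons per atom = n(e⁻)/n(Mn) = 0.3043 / 0.1522 = 2.00 ≈ 2, so the ion is Mn²⁺.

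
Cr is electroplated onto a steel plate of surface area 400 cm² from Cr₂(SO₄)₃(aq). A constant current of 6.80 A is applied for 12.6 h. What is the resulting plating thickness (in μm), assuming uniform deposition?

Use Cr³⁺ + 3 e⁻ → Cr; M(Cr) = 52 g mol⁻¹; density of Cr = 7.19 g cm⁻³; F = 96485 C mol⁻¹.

Q = I·t = 6.800 × 45360 = 308400 C; n(e⁻) = 3.197 mol.
n(Cr) = n(e⁻)/3 = 1.066 mol, so m = 1.066 × 52 = 55.41 g.
Volume = m/ρ = 55.41 / 7.19 = 7.707 cm³.
Thickness = V/A = 7.707 / 400 = 0.0193 cm = 193 μm.

193 μm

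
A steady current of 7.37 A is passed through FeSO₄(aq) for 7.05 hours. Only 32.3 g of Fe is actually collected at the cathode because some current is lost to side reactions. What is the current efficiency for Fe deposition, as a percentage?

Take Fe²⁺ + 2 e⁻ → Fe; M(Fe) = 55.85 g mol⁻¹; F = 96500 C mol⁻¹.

Q = I·t = 7.370 × 25380 = 187100 C; n(e⁻) = 187100/96500 = 1.938 mol.
Theoretical n(Fe) = n(e⁻)/2 = 0.9692 mol, i.e. m_theo = 0.9692 × 55.85 = 54.13 g.
Efficiency = m_actual / m_theo = 32.3 / 54.13 = 59.7 %.

59.7 %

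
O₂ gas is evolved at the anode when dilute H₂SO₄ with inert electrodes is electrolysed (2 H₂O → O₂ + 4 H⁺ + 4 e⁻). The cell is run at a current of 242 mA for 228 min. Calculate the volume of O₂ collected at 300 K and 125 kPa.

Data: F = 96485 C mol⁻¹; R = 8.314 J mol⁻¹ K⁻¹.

0.171 L

Q = I·t = 0.2420 A × 13680 s = 3311 C.
n(e⁻) = Q/F = 3311 / 96485 = 0.03431 mol.
4 electrons are transferred per O₂ molecule, so n(O₂) = 0.03431 / 4 = 0.008578 mol.
V = nRT/P = (0.008578 × 8.314 × 300) / (125 × 10³ Pa) = 1.71 × 10⁻⁴ m³ = 0.171 L.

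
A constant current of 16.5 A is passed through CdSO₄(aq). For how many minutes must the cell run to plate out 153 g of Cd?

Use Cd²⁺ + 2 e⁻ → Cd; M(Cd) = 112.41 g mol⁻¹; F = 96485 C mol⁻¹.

265 min

n(Cd) = m/M = 153 / 112.41 = 1.361 mol.
Each Cd atom requires 2 electrons, so n(e⁻) = 2 × 1.361 = 2.722 mol.
Q = n(e⁻)·F = 2.722 × 96485 = 262600 C.
t = Q/I = 262600 / 16.50 A = 15920 s = 265 min.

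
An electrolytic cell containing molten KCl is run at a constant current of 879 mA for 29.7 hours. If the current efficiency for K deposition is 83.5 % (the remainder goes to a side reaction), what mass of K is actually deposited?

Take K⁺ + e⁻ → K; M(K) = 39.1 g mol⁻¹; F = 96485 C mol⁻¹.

Q = I·t = 0.8790 × 106920 = 93980 C.
n(e⁻) = 93980/96485 = 0.9741 mol; theoretically n(K) = 0.9741/1 = 0.9741 mol, m_theo = 38.09 g.
At 83.5 % efficiency, m_actual = 0.835 × 38.09 = 31.8 g.

31.8 g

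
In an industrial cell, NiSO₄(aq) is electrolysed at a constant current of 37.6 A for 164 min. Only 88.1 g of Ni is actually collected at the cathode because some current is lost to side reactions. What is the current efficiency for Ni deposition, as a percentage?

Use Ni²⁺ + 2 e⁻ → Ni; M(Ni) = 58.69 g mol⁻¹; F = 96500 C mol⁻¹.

Q = I·t = 37.60 × 9840.0 = 370000 C; n(e⁻) = 370000/96500 = 3.834 mol.
Theoretical n(Ni) = n(e⁻)/2 = 1.917 mol, i.e. m_theo = 1.917 × 58.69 = 112.5 g.
Efficiency = m_actual / m_theo = 88.1 / 112.5 = 78.3 %.

78.3 %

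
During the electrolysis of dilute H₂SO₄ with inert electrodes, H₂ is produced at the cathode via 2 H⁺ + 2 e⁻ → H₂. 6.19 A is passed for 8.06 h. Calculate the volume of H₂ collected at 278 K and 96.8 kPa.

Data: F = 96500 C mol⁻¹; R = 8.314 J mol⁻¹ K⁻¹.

22.2 L

Q = I·t = 6.190 A × 29016 s = 179600 C.
n(e⁻) = Q/F = 179600 / 96500 = 1.861 mol.
2 electrons are transferred per H₂ molecule, so n(H₂) = 1.861 / 2 = 0.9306 mol.
V = nRT/P = (0.9306 × 8.314 × 278) / (96.8 × 10³ Pa) = 0.0222 m³ = 22.2 L.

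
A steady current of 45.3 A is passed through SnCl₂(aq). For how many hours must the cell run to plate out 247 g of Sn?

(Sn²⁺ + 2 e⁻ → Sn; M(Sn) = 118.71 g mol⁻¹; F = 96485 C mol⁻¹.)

2.46 h

n(Sn) = m/M = 247 / 118.71 = 2.081 mol.
Each Sn atom requires 2 electrons, so n(e⁻) = 2 × 2.081 = 4.161 mol.
Q = n(e⁻)·F = 4.161 × 96485 = 401500 C.
t = Q/I = 401500 / 45.30 A = 8863 s = 2.46 h.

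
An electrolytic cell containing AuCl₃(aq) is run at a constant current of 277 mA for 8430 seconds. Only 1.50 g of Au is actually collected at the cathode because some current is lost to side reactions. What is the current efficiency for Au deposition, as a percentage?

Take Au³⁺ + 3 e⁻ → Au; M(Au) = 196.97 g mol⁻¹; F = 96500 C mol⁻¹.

94.4 %

Q = I·t = 0.2770 × 8430.0 = 2335 C; n(e⁻) = 2335/96500 = 0.02420 mol.
Theoretical n(Au) = n(e⁻)/3 = 0.008066 mol, i.e. m_theo = 0.008066 × 196.97 = 1.589 g.
Efficiency = m_actual / m_theo = 1.50 / 1.589 = 94.4 %.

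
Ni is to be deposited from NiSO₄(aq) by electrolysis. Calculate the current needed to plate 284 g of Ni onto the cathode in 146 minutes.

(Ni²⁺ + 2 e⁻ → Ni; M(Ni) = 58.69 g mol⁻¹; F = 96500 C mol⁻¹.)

107 A

n(Ni) = 284 / 58.69 = 4.839 mol.
n(e⁻) = 2 × 4.839 = 9.678 mol.
Q = n(e⁻)·F = 9.678 × 96500 = 933900 C.
I = Q/t = 933900 / 8760.0 s = 107 A.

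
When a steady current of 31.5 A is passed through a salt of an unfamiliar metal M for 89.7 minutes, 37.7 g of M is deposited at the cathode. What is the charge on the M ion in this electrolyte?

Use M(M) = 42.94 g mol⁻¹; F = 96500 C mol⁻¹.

Q = I·t = 31.50 A × 5382.0 s = 169500 C, so n(e⁻) = 169500/96500 = 1.757 mol.
n(M) deposited = 37.7 / 42.94 = 0.8780 mol.
Electrons per atom = n(e⁻)/n(M) = 1.757 / 0.8780 = 2.00 ≈ 2, so the ion is M²⁺.

+2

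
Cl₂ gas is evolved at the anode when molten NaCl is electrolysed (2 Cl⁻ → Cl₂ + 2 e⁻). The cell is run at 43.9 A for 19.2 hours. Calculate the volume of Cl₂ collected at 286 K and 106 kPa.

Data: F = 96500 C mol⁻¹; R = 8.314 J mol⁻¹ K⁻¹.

353 L

Q = I·t = 43.90 A × 69120 s = 3034000 C.
n(e⁻) = Q/F = 3034000 / 96500 = 31.44 mol.
2 electrons are transferred per Cl₂ molecule, so n(Cl₂) = 31.44 / 2 = 15.72 mol.
V = nRT/P = (15.72 × 8.314 × 286) / (106 × 10³ Pa) = 0.353 m³ = 353 L.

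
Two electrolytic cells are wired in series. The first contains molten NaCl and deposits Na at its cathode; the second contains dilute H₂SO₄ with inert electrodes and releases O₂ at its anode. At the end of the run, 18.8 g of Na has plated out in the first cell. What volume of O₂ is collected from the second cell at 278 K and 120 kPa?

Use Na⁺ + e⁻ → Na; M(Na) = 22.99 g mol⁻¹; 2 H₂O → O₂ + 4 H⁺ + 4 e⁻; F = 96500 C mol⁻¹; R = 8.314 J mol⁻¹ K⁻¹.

n(Na) = 18.8 / 22.99 = 0.8177 mol, so n(e⁻) = 1 × 0.8177 = 0.8177 mol.
The cells are in series, so the same 0.8177 mol of electrons passes through the second cell.
2 H₂O → O₂ + 4 H⁺ + 4 e⁻ — 4 mol e⁻ per mol O₂, so n(O₂) = 0.8177/4 = 0.2044 mol.
V = nRT/P = (0.2044 × 8.314 × 278) / (120 × 10³) = 0.00394 m³ = 3.94 L.

3.94 L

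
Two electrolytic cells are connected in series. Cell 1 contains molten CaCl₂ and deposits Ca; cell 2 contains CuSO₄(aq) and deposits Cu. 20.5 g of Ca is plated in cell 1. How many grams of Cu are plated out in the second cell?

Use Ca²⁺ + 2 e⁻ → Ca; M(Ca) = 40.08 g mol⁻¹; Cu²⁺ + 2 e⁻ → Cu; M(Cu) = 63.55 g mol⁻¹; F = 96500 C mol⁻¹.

n(Ca) = 20.5 / 40.08 = 0.5115 mol.
Since Ca²⁺ + 2 e⁻ → Ca, n(e⁻) passed = 2 × 0.5115 = 1.023 mol.
Cells in series carry the same charge, so the same 1.023 mol of electrons passes through cell 2.
Cu²⁺ + 2 e⁻ → Cu, so n(Cu) = 1.023 / 2 = 0.5115 mol.
m(Cu) = 0.5115 × 63.55 = 32.5 g.

32.5 g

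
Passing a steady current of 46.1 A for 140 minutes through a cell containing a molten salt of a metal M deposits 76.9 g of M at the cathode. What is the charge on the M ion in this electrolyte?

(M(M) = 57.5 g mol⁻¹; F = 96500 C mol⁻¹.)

+3

Q = I·t = 46.10 A × 8400.0 s = 387200 C, so n(e⁻) = 387200/96500 = 4.013 mol.
n(M) deposited = 76.9 / 57.5 = 1.337 mol.
Electrons per atom = n(e⁻)/n(M) = 4.013 / 1.337 = 3.00 ≈ 3, so the ion is M³⁺.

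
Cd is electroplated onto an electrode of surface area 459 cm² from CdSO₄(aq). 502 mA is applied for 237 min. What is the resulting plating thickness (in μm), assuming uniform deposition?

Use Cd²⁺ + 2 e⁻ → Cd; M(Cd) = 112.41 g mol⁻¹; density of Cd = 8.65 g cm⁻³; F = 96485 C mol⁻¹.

10.5 μm

Q = I·t = 0.5020 × 14220 = 7138 C; n(e⁻) = 0.07398 mol.
n(Cd) = n(e⁻)/2 = 0.03699 mol, so m = 0.03699 × 112.41 = 4.158 g.
Volume = m/ρ = 4.158 / 8.65 = 0.4807 cm³.
Thickness = V/A = 0.4807 / 459 = 0.00105 cm = 10.5 μm.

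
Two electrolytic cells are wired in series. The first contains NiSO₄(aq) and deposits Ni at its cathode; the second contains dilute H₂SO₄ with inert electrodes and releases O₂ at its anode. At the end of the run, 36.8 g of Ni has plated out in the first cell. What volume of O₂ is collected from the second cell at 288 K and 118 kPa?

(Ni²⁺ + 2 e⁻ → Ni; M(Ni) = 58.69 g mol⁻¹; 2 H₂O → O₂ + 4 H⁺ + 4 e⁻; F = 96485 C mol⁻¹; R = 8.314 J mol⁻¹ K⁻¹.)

6.36 L

n(Ni) = 36.8 / 58.69 = 0.6270 mol, so n(e⁻) = 2 × 0.6270 = 1.254 mol.
The cells are in series, so the same 1.254 mol of electrons passes through the second cell.
2 H₂O → O₂ + 4 H⁺ + 4 e⁻ — 4 mol e⁻ per mol O₂, so n(O₂) = 1.254/4 = 0.3135 mol.
V = nRT/P = (0.3135 × 8.314 × 288) / (118 × 10³) = 0.00636 m³ = 6.36 L.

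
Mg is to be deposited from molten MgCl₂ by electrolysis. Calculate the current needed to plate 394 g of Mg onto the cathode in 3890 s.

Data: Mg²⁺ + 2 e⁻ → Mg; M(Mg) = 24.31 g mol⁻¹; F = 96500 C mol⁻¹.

804 A

n(Mg) = 394 / 24.31 = 16.21 mol.
n(e⁻) = 2 × 16.21 = 32.41 mol.
Q = n(e⁻)·F = 32.41 × 96500 = 3128000 C.
I = Q/t = 3128000 / 3890.0 s = 804 A.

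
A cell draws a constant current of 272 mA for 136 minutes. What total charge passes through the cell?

2220 C

Q = I·t = 0.2720 A × 8160.0 s = 2220 C.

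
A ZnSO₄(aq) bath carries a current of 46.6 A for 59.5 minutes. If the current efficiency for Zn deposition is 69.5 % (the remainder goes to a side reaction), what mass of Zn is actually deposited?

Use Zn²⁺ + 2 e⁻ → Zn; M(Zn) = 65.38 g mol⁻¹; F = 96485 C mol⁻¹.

39.2 g

Q = I·t = 46.60 × 3570.0 = 166400 C.
n(e⁻) = 166400/96485 = 1.724 mol; theoretically n(Zn) = 1.724/2 = 0.8621 mol, m_theo = 56.36 g.
At 69.5 % efficiency, m_actual = 0.695 × 56.36 = 39.2 g.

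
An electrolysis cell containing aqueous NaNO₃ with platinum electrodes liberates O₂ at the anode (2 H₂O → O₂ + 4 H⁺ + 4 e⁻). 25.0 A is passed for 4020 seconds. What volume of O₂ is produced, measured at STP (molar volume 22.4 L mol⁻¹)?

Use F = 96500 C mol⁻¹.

5.83 L

Q = I·t = 25.00 A × 4020.0 s = 100500 C.
n(e⁻) = Q/F = 100500 / 96500 = 1.041 mol.
4 electrons are transferred per O₂ molecule, so n(O₂) = 1.041 / 4 = 0.2604 mol.
V = n × V_m = 0.2604 × 22.4 = 5.83 L.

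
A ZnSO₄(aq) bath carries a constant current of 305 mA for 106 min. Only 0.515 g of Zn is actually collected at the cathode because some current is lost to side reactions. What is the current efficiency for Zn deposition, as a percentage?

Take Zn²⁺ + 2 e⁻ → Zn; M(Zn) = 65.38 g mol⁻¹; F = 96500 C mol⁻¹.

78.4 %

Q = I·t = 0.3050 × 6360.0 = 1940 C; n(e⁻) = 1940/96500 = 0.02010 mol.
Theoretical n(Zn) = n(e⁻)/2 = 0.01005 mol, i.e. m_theo = 0.01005 × 65.38 = 0.6571 g.
Efficiency = m_actual / m_theo = 0.515 / 0.6571 = 78.4 %.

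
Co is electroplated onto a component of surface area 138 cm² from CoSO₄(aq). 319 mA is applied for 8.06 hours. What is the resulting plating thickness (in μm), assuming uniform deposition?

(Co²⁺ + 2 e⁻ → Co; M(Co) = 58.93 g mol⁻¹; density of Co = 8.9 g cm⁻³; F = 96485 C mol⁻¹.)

Q = I·t = 0.3190 × 29016 = 9256 C; n(e⁻) = 0.09593 mol.
n(Co) = n(e⁻)/2 = 0.04797 mol, so m = 0.04797 × 58.93 = 2.827 g.
Volume = m/ρ = 2.827 / 8.9 = 0.3176 cm³.
Thickness = V/A = 0.3176 / 138 = 0.00230 cm = 23.0 μm.

23.0 μm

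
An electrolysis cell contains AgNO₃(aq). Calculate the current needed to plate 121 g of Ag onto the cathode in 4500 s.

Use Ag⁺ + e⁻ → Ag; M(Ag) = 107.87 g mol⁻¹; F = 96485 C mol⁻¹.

n(Ag) = 121 / 107.87 = 1.122 mol.
n(e⁻) = 1 × 1.122 = 1.122 mol.
Q = n(e⁻)·F = 1.122 × 96485 = 108200 C.
I = Q/t = 108200 / 4500.0 s = 24.1 A.

24.1 A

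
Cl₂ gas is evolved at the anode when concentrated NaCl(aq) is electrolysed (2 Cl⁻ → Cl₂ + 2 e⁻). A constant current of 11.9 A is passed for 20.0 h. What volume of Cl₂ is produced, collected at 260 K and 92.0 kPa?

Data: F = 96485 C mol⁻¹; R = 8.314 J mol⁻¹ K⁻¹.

Q = I·t = 11.90 A × 72000 s = 856800 C.
n(e⁻) = Q/F = 856800 / 96485 = 8.880 mol.
2 electrons are transferred per Cl₂ molecule, so n(Cl₂) = 8.880 / 2 = 4.440 mol.
V = nRT/P = (4.440 × 8.314 × 260) / (92.0 × 10³ Pa) = 0.104 m³ = 104 L.

104 L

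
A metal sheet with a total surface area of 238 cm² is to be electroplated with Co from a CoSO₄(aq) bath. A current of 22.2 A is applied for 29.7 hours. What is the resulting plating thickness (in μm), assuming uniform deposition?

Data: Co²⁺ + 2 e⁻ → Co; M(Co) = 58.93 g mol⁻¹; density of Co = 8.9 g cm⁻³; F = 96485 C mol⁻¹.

3420 μm

Q = I·t = 22.20 × 106920 = 2374000 C; n(e⁻) = 24.60 mol.
n(Co) = n(e⁻)/2 = 12.30 mol, so m = 12.30 × 58.93 = 724.9 g.
Volume = m/ρ = 724.9 / 8.9 = 81.45 cm³.
Thickness = V/A = 81.45 / 238 = 0.342 cm = 3420 μm.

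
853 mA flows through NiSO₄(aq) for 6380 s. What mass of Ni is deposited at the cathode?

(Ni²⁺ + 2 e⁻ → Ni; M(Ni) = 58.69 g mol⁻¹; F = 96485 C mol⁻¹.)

Q = I·t = 0.8530 A × 6380.0 s = 5442 C.
n(e⁻) = Q/F = 5442 / 96485 = 0.05640 mol.
Ni²⁺ + 2 e⁻ → Ni, so n(Ni) = n(e⁻)/2 = 0.02820 mol.
m = n·M = 0.02820 × 58.69 = 1.66 g.

1.66 g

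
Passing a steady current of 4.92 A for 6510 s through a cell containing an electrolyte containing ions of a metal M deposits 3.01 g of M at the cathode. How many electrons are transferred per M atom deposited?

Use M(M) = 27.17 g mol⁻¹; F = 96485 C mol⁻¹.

3

Q = I·t = 4.920 A × 6510.0 s = 32030 C, so n(e⁻) = 32030/96485 = 0.3320 mol.
n(M) deposited = 3.01 / 27.17 = 0.1108 mol.
Electrons per atom = n(e⁻)/n(M) = 0.3320 / 0.1108 = 3.00 ≈ 3, so the ion is M³⁺.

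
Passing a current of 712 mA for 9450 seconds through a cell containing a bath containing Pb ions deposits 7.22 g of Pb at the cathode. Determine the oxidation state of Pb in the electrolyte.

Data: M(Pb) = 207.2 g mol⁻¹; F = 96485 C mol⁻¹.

+2

Q = I·t = 0.7120 A × 9450.0 s = 6728 C, so n(e⁻) = 6728/96485 = 0.06974 mol.
n(Pb) deposited = 7.22 / 207.2 = 0.03485 mol.
Electrons per atom = n(e⁻)/n(Pb) = 0.06974 / 0.03485 = 2.00 ≈ 2, so the ion is Pb²⁺.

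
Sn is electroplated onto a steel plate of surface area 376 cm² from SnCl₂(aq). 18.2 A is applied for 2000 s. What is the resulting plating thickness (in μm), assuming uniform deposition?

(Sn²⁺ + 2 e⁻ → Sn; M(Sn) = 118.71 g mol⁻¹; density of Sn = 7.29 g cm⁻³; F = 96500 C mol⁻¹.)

81.7 μm

Q = I·t = 18.20 × 2000.0 = 36400 C; n(e⁻) = 0.3772 mol.
n(Sn) = n(e⁻)/2 = 0.1886 mol, so m = 0.1886 × 118.71 = 22.39 g.
Volume = m/ρ = 22.39 / 7.29 = 3.071 cm³.
Thickness = V/A = 3.071 / 376 = 0.00817 cm = 81.7 μm.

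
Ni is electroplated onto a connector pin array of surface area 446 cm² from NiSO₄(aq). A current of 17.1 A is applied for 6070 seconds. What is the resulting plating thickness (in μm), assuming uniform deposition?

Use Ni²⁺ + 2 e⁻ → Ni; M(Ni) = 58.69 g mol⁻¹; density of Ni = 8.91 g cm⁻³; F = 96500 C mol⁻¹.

Q = I·t = 17.10 × 6070.0 = 103800 C; n(e⁻) = 1.076 mol.
n(Ni) = n(e⁻)/2 = 0.5378 mol, so m = 0.5378 × 58.69 = 31.56 g.
Volume = m/ρ = 31.56 / 8.91 = 3.543 cm³.
Thickness = V/A = 3.543 / 446 = 0.00794 cm = 79.4 μm.

79.4 μm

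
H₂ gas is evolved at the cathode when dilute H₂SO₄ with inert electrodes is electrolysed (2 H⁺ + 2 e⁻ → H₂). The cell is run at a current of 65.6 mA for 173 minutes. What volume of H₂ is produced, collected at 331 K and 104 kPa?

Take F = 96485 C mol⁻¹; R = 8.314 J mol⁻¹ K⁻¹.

Q = I·t = 0.06560 A × 10380 s = 680.9 C.
n(e⁻) = Q/F = 680.9 / 96485 = 0.007057 mol.
2 electrons are transferred per H₂ molecule, so n(H₂) = 0.007057 / 2 = 0.003529 mol.
V = nRT/P = (0.003529 × 8.314 × 331) / (104 × 10³ Pa) = 9.34 × 10⁻⁵ m³ = 0.0934 L.

0.0934 L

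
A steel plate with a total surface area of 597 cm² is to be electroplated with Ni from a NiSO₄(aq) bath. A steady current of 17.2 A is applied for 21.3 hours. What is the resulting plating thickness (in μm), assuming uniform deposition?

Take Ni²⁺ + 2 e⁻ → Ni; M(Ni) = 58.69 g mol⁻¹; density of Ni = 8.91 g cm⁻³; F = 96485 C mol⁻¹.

754 μm

Q = I·t = 17.20 × 76680 = 1319000 C; n(e⁻) = 13.67 mol.
n(Ni) = n(e⁻)/2 = 6.835 mol, so m = 6.835 × 58.69 = 401.1 g.
Volume = m/ρ = 401.1 / 8.91 = 45.02 cm³.
Thickness = V/A = 45.02 / 597 = 0.0754 cm = 754 μm.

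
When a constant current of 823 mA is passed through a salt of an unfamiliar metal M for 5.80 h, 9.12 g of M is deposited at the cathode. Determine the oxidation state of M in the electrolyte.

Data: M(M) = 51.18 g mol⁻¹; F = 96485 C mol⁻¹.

+1

Q = I·t = 0.8230 A × 20880 s = 17180 C, so n(e⁻) = 17180/96485 = 0.1781 mol.
n(M) deposited = 9.12 / 51.18 = 0.1782 mol.
Electrons per atom = n(e⁻)/n(M) = 0.1781 / 0.1782 = 0.999 ≈ 1, so the ion is M⁺.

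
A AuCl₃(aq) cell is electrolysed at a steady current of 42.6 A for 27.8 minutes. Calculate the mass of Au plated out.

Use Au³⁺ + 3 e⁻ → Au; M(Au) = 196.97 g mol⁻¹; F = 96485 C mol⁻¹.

Q = I·t = 42.60 A × 1668.0 s = 71060 C.
n(e⁻) = Q/F = 71060 / 96485 = 0.7365 mol.
Au³⁺ + 3 e⁻ → Au, so n(Au) = n(e⁻)/3 = 0.2455 mol.
m = n·M = 0.2455 × 196.97 = 48.4 g.

48.4 g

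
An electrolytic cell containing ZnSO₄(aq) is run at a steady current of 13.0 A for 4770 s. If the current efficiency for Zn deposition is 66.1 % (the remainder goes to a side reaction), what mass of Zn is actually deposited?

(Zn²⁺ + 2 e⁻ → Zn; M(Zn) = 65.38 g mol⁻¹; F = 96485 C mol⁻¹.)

13.9 g

Q = I·t = 13.00 × 4770.0 = 62010 C.
n(e⁻) = 62010/96485 = 0.6427 mol; theoretically n(Zn) = 0.6427/2 = 0.3213 mol, m_theo = 21.01 g.
At 66.1 % efficiency, m_actual = 0.661 × 21.01 = 13.9 g.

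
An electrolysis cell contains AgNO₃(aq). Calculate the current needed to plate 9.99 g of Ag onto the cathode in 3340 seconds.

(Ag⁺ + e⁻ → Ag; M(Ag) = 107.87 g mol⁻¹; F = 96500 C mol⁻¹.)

n(Ag) = 9.99 / 107.87 = 0.09261 mol.
n(e⁻) = 1 × 0.09261 = 0.09261 mol.
Q = n(e⁻)·F = 0.09261 × 96500 = 8937 C.
I = Q/t = 8937 / 3340.0 s = 2.68 A.

2.68 A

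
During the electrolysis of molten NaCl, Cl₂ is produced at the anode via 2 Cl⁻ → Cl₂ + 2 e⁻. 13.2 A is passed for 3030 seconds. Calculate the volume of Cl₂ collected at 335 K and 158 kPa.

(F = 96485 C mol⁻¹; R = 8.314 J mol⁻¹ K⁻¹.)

3.65 L

Q = I·t = 13.20 A × 3030.0 s = 40000 C.
n(e⁻) = Q/F = 40000 / 96485 = 0.4145 mol.
2 electrons are transferred per Cl₂ molecule, so n(Cl₂) = 0.4145 / 2 = 0.2073 mol.
V = nRT/P = (0.2073 × 8.314 × 335) / (158 × 10³ Pa) = 0.00365 m³ = 3.65 L.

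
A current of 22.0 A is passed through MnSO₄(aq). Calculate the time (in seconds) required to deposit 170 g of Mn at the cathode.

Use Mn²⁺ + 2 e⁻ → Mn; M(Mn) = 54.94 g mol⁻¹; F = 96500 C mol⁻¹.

27100 s

n(Mn) = m/M = 170 / 54.94 = 3.094 mol.
Each Mn atom requires 2 electrons, so n(e⁻) = 2 × 3.094 = 6.189 mol.
Q = n(e⁻)·F = 6.189 × 96500 = 597200 C.
t = Q/I = 597200 / 22.00 A = 27150 s.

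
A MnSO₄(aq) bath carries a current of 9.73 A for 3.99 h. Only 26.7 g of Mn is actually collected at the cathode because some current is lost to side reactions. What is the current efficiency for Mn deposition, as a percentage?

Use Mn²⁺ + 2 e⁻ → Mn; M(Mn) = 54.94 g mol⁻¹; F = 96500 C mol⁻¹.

67.1 %

Q = I·t = 9.730 × 14364 = 139800 C; n(e⁻) = 139800/96500 = 1.448 mol.
Theoretical n(Mn) = n(e⁻)/2 = 0.7242 mol, i.e. m_theo = 0.7242 × 54.94 = 39.79 g.
Efficiency = m_actual / m_theo = 26.7 / 39.79 = 67.1 %.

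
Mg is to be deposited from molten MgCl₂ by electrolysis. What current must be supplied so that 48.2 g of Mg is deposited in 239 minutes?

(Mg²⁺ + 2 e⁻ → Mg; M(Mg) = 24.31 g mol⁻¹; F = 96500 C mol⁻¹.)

26.7 A

n(Mg) = 48.2 / 24.31 = 1.983 mol.
n(e⁻) = 2 × 1.983 = 3.965 mol.
Q = n(e⁻)·F = 3.965 × 96500 = 382700 C.
I = Q/t = 382700 / 14340 s = 26.7 A.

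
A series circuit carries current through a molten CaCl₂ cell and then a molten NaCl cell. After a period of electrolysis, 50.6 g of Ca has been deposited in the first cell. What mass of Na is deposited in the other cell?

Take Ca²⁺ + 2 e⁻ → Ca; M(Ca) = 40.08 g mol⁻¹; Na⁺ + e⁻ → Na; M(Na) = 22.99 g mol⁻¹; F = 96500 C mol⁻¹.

n(Ca) = 50.6 / 40.08 = 1.262 mol.
Since Ca²⁺ + 2 e⁻ → Ca, n(e⁻) passed = 2 × 1.262 = 2.525 mol.
Cells in series carry the same charge, so the same 2.525 mol of electrons passes through cell 2.
Na⁺ + e⁻ → Na, so n(Na) = 2.525 / 1 = 2.525 mol.
m(Na) = 2.525 × 22.99 = 58.0 g.

58.0 g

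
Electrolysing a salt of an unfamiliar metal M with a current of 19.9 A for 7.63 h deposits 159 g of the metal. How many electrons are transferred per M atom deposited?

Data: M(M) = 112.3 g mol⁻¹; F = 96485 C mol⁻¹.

4

Q = I·t = 19.90 A × 27468 s = 546600 C, so n(e⁻) = 546600/96485 = 5.665 mol.
n(M) deposited = 159 / 112.3 = 1.416 mol.
Electrons per atom = n(e⁻)/n(M) = 5.665 / 1.416 = 4.00 ≈ 4, so the ion is M⁴⁺.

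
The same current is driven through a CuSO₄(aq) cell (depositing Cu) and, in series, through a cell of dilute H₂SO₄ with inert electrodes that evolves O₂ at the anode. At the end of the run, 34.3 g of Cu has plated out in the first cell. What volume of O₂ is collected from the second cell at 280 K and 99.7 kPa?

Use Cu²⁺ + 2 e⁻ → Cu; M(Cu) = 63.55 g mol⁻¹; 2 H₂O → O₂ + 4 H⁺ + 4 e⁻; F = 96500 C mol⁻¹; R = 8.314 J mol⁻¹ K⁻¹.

n(Cu) = 34.3 / 63.55 = 0.5397 mol, so n(e⁻) = 2 × 0.5397 = 1.079 mol.
The cells are in series, so the same 1.079 mol of electrons passes through the second cell.
2 H₂O → O₂ + 4 H⁺ + 4 e⁻ — 4 mol e⁻ per mol O₂, so n(O₂) = 1.079/4 = 0.2699 mol.
V = nRT/P = (0.2699 × 8.314 × 280) / (99.7 × 10³) = 0.00630 m³ = 6.30 L.

6.30 L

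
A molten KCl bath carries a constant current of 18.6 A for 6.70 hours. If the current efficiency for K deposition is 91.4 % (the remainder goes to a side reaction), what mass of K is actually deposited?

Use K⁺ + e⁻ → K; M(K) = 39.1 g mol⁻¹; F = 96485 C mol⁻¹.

Q = I·t = 18.60 × 24120 = 448600 C.
n(e⁻) = 448600/96485 = 4.650 mol; theoretically n(K) = 4.650/1 = 4.650 mol, m_theo = 181.8 g.
At 91.4 % efficiency, m_actual = 0.914 × 181.8 = 166 g.

166 g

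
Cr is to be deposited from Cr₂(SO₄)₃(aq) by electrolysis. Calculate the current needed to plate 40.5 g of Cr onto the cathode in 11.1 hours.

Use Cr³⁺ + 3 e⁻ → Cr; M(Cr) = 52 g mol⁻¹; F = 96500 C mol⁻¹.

5.64 A

n(Cr) = 40.5 / 52 = 0.7788 mol.
n(e⁻) = 3 × 0.7788 = 2.337 mol.
Q = n(e⁻)·F = 2.337 × 96500 = 225500 C.
I = Q/t = 225500 / 39960 s = 5.64 A.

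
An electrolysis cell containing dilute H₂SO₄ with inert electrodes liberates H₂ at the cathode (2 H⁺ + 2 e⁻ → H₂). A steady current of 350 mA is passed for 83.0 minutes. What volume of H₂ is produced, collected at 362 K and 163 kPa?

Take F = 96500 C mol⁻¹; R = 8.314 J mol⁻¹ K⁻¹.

0.167 L

Q = I·t = 0.3500 A × 4980.0 s = 1743 C.
n(e⁻) = Q/F = 1743 / 96500 = 0.01806 mol.
2 electrons are transferred per H₂ molecule, so n(H₂) = 0.01806 / 2 = 0.009031 mol.
V = nRT/P = (0.009031 × 8.314 × 362) / (163 × 10³ Pa) = 1.67 × 10⁻⁴ m³ = 0.167 L.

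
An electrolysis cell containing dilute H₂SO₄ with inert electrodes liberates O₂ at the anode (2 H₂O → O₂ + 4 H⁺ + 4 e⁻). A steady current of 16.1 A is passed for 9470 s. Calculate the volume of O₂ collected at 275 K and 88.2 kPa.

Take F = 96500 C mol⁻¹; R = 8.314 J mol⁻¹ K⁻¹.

10.2 L

Q = I·t = 16.10 A × 9470.0 s = 152500 C.
n(e⁻) = Q/F = 152500 / 96500 = 1.580 mol.
4 electrons are transferred per O₂ molecule, so n(O₂) = 1.580 / 4 = 0.3950 mol.
V = nRT/P = (0.3950 × 8.314 × 275) / (88.2 × 10³ Pa) = 0.0102 m³ = 10.2 L.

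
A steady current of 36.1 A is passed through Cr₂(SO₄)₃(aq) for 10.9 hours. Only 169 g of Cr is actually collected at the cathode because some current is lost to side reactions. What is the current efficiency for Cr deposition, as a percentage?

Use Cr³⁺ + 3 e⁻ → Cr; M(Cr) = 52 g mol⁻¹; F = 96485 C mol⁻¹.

66.4 %

Q = I·t = 36.10 × 39240 = 1417000 C; n(e⁻) = 1417000/96485 = 14.68 mol.
Theoretical n(Cr) = n(e⁻)/3 = 4.894 mol, i.e. m_theo = 4.894 × 52 = 254.5 g.
Efficiency = m_actual / m_theo = 169 / 254.5 = 66.4 %.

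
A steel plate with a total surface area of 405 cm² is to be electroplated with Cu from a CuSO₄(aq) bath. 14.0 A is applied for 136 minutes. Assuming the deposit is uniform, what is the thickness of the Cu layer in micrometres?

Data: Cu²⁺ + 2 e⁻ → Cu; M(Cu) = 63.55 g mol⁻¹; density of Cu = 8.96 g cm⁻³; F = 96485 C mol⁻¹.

Q = I·t = 14.00 × 8160.0 = 114200 C; n(e⁻) = 1.184 mol.
n(Cu) = n(e⁻)/2 = 0.5920 mol, so m = 0.5920 × 63.55 = 37.62 g.
Volume = m/ρ = 37.62 / 8.96 = 4.199 cm³.
Thickness = V/A = 4.199 / 405 = 0.0104 cm = 104 μm.

104 μm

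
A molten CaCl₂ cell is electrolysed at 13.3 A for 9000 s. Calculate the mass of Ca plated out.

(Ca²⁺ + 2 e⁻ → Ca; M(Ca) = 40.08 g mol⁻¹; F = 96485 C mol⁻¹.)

Q = I·t = 13.30 A × 9000.0 s = 119700 C.
n(e⁻) = Q/F = 119700 / 96485 = 1.241 mol.
Ca²⁺ + 2 e⁻ → Ca, so n(Ca) = n(e⁻)/2 = 0.6203 mol.
m = n·M = 0.6203 × 40.08 = 24.9 g.

24.9 g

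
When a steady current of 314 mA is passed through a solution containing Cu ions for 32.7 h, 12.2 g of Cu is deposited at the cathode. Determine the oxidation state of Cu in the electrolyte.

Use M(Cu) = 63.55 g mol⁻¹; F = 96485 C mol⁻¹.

+2

Q = I·t = 0.3140 A × 117720 s = 36960 C, so n(e⁻) = 36960/96485 = 0.3831 mol.
n(Cu) deposited = 12.2 / 63.55 = 0.1920 mol.
Electrons per atom = n(e⁻)/n(Cu) = 0.3831 / 0.1920 = 2.00 ≈ 2, so the ion is Cu²⁺.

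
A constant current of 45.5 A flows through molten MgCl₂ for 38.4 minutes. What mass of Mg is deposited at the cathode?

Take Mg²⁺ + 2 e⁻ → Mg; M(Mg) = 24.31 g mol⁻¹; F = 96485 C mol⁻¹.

Q = I·t = 45.50 A × 2304.0 s = 104800 C.
n(e⁻) = Q/F = 104800 / 96485 = 1.087 mol.
Mg²⁺ + 2 e⁻ → Mg, so n(Mg) = n(e⁻)/2 = 0.5433 mol.
m = n·M = 0.5433 × 24.31 = 13.2 g.

13.2 g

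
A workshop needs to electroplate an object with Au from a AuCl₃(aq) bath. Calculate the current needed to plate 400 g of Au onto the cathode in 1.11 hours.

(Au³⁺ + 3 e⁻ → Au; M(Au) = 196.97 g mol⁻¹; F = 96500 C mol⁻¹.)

n(Au) = 400 / 196.97 = 2.031 mol.
n(e⁻) = 3 × 2.031 = 6.092 mol.
Q = n(e⁻)·F = 6.092 × 96500 = 587900 C.
I = Q/t = 587900 / 3996.0 s = 147 A.

147 A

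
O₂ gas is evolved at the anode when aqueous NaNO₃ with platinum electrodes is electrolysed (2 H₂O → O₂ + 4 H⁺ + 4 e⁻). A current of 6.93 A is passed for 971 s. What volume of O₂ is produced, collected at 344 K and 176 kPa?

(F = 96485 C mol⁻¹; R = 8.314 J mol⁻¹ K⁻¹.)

Q = I·t = 6.930 A × 971.00 s = 6729 C.
n(e⁻) = Q/F = 6729 / 96485 = 0.06974 mol.
4 electrons are transferred per O₂ molecule, so n(O₂) = 0.06974 / 4 = 0.01744 mol.
V = nRT/P = (0.01744 × 8.314 × 344) / (176 × 10³ Pa) = 2.83 × 10⁻⁴ m³ = 0.283 L.

0.283 L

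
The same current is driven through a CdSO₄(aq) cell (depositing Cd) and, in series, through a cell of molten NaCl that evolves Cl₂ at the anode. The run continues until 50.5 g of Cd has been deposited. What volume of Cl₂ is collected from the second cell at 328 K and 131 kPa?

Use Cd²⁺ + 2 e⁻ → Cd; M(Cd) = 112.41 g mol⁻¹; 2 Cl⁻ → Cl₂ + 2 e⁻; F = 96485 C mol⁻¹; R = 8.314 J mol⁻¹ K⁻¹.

n(Cd) = 50.5 / 112.41 = 0.4492 mol, so n(e⁻) = 2 × 0.4492 = 0.8985 mol.
The cells are in series, so the same 0.8985 mol of electrons passes through the second cell.
2 Cl⁻ → Cl₂ + 2 e⁻ — 2 mol e⁻ per mol Cl₂, so n(Cl₂) = 0.8985/2 = 0.4492 mol.
V = nRT/P = (0.4492 × 8.314 × 328) / (131 × 10³) = 0.00935 m³ = 9.35 L.

9.35 L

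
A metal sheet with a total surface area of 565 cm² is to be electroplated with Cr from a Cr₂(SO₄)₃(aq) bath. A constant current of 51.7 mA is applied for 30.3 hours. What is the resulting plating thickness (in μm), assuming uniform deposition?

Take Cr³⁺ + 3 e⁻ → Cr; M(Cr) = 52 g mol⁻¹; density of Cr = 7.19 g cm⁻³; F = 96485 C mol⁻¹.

Q = I·t = 0.05170 × 109080 = 5639 C; n(e⁻) = 0.05845 mol.
n(Cr) = n(e⁻)/3 = 0.01948 mol, so m = 0.01948 × 52 = 1.013 g.
Volume = m/ρ = 1.013 / 7.19 = 0.1409 cm³.
Thickness = V/A = 0.1409 / 565 = 2.49 × 10⁻⁴ cm = 2.49 μm.

2.49 μm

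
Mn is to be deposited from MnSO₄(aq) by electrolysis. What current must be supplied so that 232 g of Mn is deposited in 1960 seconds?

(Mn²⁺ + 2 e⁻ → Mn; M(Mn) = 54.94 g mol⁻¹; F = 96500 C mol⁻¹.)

n(Mn) = 232 / 54.94 = 4.223 mol.
n(e⁻) = 2 × 4.223 = 8.446 mol.
Q = n(e⁻)·F = 8.446 × 96500 = 815000 C.
I = Q/t = 815000 / 1960.0 s = 416 A.

416 A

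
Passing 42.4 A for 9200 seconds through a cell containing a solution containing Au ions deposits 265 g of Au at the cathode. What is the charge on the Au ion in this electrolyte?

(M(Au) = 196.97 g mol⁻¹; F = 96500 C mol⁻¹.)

Q = I·t = 42.40 A × 9200.0 s = 390100 C, so n(e⁻) = 390100/96500 = 4.042 mol.
n(Au) deposited = 265 / 196.97 = 1.345 mol.
Electrons per atom = n(e⁻)/n(Au) = 4.042 / 1.345 = 3.00 ≈ 3, so the ion is Au³⁺.

+3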